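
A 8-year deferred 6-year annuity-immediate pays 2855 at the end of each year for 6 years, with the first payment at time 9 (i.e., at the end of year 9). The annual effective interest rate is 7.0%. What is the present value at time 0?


PV at time 8 of the 6-year annuity-immediate:
a_n = 2855 * (1-(1+0.07)^(-6))/0.07 = 13608.4707
Discount back 8 years to time 0:
PV = 13608.4707 * (1+0.07)^(-8)
= 13608.4707 * 0.582009
= 7920.2539


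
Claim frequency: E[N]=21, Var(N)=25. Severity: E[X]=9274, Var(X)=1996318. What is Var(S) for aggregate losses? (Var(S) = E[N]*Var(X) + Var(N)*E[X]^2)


Var(S) = E[N]*Var(X) + Var(N)*E[X]^2
= 21*1996318 + 25*9274^2
= 41922678 + 2150176900
= 2.1921e+09


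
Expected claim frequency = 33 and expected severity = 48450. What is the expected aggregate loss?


E[S] = E[N] * E[X]
= 33 * 48450
= 1.5988e+06


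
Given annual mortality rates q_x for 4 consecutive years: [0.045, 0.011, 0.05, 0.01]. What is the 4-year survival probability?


p_k = 1 - q_k for each year
Survival = product of (1 - q_k)
= 0.955 * 0.989 * 0.95 * 0.99
= 0.8883


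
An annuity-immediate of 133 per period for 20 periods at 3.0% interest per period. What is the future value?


FV = PMT * ((1+i)^n - 1) / i
= 133 * ((1.03)^20 - 1) / 0.03
= 133 * (1.806111 - 1) / 0.03
= 3573.7598


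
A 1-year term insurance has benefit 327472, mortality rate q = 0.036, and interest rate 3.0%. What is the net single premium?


NSP = benefit * q * v
v = 1/(1+i) = 0.970874
NSP = 327472 * 0.036 * 0.970874
= 11445.6233


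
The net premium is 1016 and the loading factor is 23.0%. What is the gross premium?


Gross = net * (1 + loading)
= 1016 * (1 + 0.23)
= 1016 * 1.23
= 1249.68


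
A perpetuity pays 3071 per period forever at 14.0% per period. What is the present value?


PV = PMT / i
= 3071 / 0.14
= 21935.7143


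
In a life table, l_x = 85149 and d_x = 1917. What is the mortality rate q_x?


q_x = d_x / l_x
= 1917 / 85149
= 0.0225


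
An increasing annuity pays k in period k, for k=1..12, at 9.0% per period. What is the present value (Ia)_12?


(Ia)_n = sum_{k=1}^{n} k * v^k, v = 1/(1+i)
v = 0.917431
Sum computed term by term:
(Ia)_12 = 39.3197


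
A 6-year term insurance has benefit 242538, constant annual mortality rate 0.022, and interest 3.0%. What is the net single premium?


NSP = benefit * sum_{k=0}^{n-1} k_p_x * q * v^(k+1)
With constant q=0.022, v=0.970874
Sum = 0.113029
NSP = 242538 * 0.113029
= 27413.7772


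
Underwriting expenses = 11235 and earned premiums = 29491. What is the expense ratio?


Expense ratio = expenses / premiums
= 11235 / 29491
= 0.381


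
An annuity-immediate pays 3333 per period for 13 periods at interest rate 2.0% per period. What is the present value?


PV = PMT * (1 - (1+i)^(-n)) / i
= 3333 * (1 - (1+0.02)^(-13)) / 0.02
= 3333 * (1 - 0.773033) / 0.02
= 3333 * 11.348374
= 37824.1297


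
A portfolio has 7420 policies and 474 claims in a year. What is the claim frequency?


frequency = claims / policies
= 474 / 7420
= 0.0639


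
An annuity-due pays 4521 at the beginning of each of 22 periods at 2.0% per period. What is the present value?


PV_due = PMT * (1-(1+i)^(-n))/i * (1+i)
PV_immediate = 79832.0359
PV_due = 79832.0359 * 1.02
= 81428.6766


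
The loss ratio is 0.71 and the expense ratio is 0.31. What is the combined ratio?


Combined ratio = loss ratio + expense ratio
= 0.71 + 0.31
= 1.02


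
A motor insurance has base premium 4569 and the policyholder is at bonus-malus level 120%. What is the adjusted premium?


adjusted = base * BM_level / 100
= 4569 * 120 / 100
= 4569 * 1.2
= 5482.8


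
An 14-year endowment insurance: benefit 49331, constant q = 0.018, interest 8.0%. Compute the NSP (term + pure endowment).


Term component = 6668.6118
Pure endowment = 14_p_x * v^14 * benefit = 0.775463 * 0.340461 * 49331 = 13024.1135
NSP = 19692.7253


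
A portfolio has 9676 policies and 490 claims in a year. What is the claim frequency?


frequency = claims / policies
= 490 / 9676
= 0.0506


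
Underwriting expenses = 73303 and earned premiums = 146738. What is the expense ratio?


Expense ratio = expenses / premiums
= 73303 / 146738
= 0.4996


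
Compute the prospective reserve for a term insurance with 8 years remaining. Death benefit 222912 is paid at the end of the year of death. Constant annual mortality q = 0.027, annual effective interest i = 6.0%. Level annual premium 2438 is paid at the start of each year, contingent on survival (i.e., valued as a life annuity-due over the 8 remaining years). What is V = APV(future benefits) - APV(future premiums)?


v = 1/(1+i) = 0.943396
APV(future benefits) per unit = sum_{k=0}^{7} k_p_x * q * v^(k+1) = 0.153922
APV(future benefits) = 222912 * 0.153922 = 34311.0465
Life annuity-due factor ä_{x:8} = sum_{k=0}^{7} k_p_x * v^k = 6.042861
APV(future premiums) = 2438 * 6.042861 = 14732.4955
V = 34311.0465 - 14732.4955
= 19578.5509


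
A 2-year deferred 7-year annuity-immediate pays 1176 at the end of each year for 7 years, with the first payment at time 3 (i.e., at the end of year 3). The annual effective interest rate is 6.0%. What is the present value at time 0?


PV at time 2 of the 7-year annuity-immediate:
a_n = 1176 * (1-(1+0.06)^(-7))/0.06 = 6564.8806
Discount back 2 years to time 0:
PV = 6564.8806 * (1+0.06)^(-2)
= 6564.8806 * 0.889996
= 5842.7203


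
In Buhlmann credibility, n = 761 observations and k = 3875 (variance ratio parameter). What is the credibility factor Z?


Z = n / (n + k)
= 761 / (761 + 3875)
= 761 / 4636
= 0.1642


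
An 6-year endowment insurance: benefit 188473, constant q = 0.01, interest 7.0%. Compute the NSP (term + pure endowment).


Term component = 8779.3556
Pure endowment = 6_p_x * v^6 * benefit = 0.94148 * 0.666342 * 188473 = 118238.1552
NSP = 127017.5108


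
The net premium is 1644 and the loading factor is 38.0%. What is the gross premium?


Gross = net * (1 + loading)
= 1644 * (1 + 0.38)
= 1644 * 1.38
= 2268.72


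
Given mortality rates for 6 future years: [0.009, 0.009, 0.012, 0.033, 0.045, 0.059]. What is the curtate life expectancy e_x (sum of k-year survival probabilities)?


e_x = sum_{k=1}^{n} k_p_x
k_p_x values:
  1_p_x = 0.991
  2_p_x = 0.982081
  3_p_x = 0.970296
  4_p_x = 0.938276
  5_p_x = 0.896054
  6_p_x = 0.843187
e_x = 5.6209


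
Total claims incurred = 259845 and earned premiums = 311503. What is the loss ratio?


Loss ratio = claims / premiums
= 259845 / 311503
= 0.8342


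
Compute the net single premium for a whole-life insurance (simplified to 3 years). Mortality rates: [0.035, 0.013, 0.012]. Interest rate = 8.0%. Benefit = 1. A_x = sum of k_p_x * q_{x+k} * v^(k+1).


v = 0.925926
Year 0: k_p_x=1.0, q=0.035, term=0.032407
Year 1: k_p_x=0.965, q=0.013, term=0.010755
Year 2: k_p_x=0.952455, q=0.012, term=0.009073
A_x = 0.0522


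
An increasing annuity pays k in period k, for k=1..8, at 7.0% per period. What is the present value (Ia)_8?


(Ia)_n = sum_{k=1}^{n} k * v^k, v = 1/(1+i)
v = 0.934579
Sum computed term by term:
(Ia)_8 = 24.7602


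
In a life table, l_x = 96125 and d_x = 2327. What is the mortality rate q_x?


q_x = d_x / l_x
= 2327 / 96125
= 0.0242


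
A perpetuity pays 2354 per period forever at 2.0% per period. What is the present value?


PV = PMT / i
= 2354 / 0.02
= 117700.0


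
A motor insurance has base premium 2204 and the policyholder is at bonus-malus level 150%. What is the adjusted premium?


adjusted = base * BM_level / 100
= 2204 * 150 / 100
= 2204 * 1.5
= 3306.0


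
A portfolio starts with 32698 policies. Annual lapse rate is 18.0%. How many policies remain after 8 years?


remaining = initial * (1 - lapse)^years
= 32698 * (1 - 0.18)^8
= 32698 * 0.204414
= 6683.9318


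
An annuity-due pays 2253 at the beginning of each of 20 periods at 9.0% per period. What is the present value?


PV_due = PMT * (1-(1+i)^(-n))/i * (1+i)
PV_immediate = 20566.6134
PV_due = 20566.6134 * 1.09
= 22417.6086


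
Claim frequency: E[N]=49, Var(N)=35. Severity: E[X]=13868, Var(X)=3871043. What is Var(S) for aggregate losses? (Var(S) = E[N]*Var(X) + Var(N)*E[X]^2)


Var(S) = E[N]*Var(X) + Var(N)*E[X]^2
= 49*3871043 + 35*13868^2
= 189681107 + 6731249840
= 6.9209e+09


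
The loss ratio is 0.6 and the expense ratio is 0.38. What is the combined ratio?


Combined ratio = loss ratio + expense ratio
= 0.6 + 0.38
= 0.98


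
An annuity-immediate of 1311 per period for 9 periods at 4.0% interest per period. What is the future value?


FV = PMT * ((1+i)^n - 1) / i
= 1311 * ((1.04)^9 - 1) / 0.04
= 1311 * (1.423312 - 1) / 0.04
= 13874.0447


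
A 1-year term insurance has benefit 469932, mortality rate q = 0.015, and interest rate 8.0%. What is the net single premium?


NSP = benefit * q * v
v = 1/(1+i) = 0.925926
NSP = 469932 * 0.015 * 0.925926
= 6526.8333


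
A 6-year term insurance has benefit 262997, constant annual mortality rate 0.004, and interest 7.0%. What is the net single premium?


NSP = benefit * sum_{k=0}^{n-1} k_p_x * q * v^(k+1)
With constant q=0.004, v=0.934579
Sum = 0.018891
NSP = 262997 * 0.018891
= 4968.3818


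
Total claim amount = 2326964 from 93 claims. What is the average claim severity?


severity = total / number
= 2326964 / 93
= 25021.1183


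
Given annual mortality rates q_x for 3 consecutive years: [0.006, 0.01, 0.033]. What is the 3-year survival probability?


p_k = 1 - q_k for each year
Survival = product of (1 - q_k)
= 0.994 * 0.99 * 0.967
= 0.9516


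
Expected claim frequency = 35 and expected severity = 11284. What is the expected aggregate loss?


E[S] = E[N] * E[X]
= 35 * 11284
= 394940


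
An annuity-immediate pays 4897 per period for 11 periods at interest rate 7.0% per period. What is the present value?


PV = PMT * (1 - (1+i)^(-n)) / i
= 4897 * (1 - (1+0.07)^(-11)) / 0.07
= 4897 * (1 - 0.475093) / 0.07
= 4897 * 7.498674
= 36721.0082


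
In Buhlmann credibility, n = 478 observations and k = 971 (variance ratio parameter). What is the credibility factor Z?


Z = n / (n + k)
= 478 / (478 + 971)
= 478 / 1449
= 0.3299


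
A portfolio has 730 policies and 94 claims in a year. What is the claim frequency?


frequency = claims / policies
= 94 / 730
= 0.1288


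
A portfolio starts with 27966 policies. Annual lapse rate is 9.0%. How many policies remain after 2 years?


remaining = initial * (1 - lapse)^years
= 27966 * (1 - 0.09)^2
= 27966 * 0.8281
= 23158.6446


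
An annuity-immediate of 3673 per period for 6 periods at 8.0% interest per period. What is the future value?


FV = PMT * ((1+i)^n - 1) / i
= 3673 * ((1.08)^6 - 1) / 0.08
= 3673 * (1.586874 - 1) / 0.08
= 26944.8674


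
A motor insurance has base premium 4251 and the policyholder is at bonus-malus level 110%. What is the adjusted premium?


adjusted = base * BM_level / 100
= 4251 * 110 / 100
= 4251 * 1.1
= 4676.1


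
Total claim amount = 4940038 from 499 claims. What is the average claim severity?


severity = total / number
= 4940038 / 499
= 9899.8758


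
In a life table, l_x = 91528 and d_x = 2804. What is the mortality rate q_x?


q_x = d_x / l_x
= 2804 / 91528
= 0.0306


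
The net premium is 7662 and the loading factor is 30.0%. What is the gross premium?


Gross = net * (1 + loading)
= 7662 * (1 + 0.3)
= 7662 * 1.3
= 9960.6


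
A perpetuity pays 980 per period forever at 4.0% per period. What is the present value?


PV = PMT / i
= 980 / 0.04
= 24500.0


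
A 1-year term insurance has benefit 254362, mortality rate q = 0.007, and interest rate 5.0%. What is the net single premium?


NSP = benefit * q * v
v = 1/(1+i) = 0.952381
NSP = 254362 * 0.007 * 0.952381
= 1695.7467


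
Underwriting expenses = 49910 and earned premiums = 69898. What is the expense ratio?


Expense ratio = expenses / premiums
= 49910 / 69898
= 0.714


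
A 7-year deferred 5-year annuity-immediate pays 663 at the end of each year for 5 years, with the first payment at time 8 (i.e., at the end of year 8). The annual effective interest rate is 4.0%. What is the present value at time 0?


PV at time 7 of the 5-year annuity-immediate:
a_n = 663 * (1-(1+0.04)^(-5))/0.04 = 2951.5582
Discount back 7 years to time 0:
PV = 2951.5582 * (1+0.04)^(-7)
= 2951.5582 * 0.759918
= 2242.9417


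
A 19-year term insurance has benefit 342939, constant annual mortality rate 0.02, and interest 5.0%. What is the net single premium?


NSP = benefit * sum_{k=0}^{n-1} k_p_x * q * v^(k+1)
With constant q=0.02, v=0.952381
Sum = 0.208689
NSP = 342939 * 0.208689
= 71567.7555


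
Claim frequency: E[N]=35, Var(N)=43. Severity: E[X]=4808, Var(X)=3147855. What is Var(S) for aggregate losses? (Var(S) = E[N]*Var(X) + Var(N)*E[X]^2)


Var(S) = E[N]*Var(X) + Var(N)*E[X]^2
= 35*3147855 + 43*4808^2
= 110174925 + 994025152
= 1.1042e+09


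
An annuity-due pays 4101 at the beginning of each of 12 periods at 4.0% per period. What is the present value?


PV_due = PMT * (1-(1+i)^(-n))/i * (1+i)
PV_immediate = 38488.1875
PV_due = 38488.1875 * 1.04
= 40027.715


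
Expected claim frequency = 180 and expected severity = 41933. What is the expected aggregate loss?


E[S] = E[N] * E[X]
= 180 * 41933
= 7.5479e+06


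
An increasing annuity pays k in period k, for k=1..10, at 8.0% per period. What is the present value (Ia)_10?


(Ia)_n = sum_{k=1}^{n} k * v^k, v = 1/(1+i)
v = 0.925926
Sum computed term by term:
(Ia)_10 = 32.6869


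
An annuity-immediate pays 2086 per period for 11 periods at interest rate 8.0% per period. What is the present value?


PV = PMT * (1 - (1+i)^(-n)) / i
= 2086 * (1 - (1+0.08)^(-11)) / 0.08
= 2086 * (1 - 0.428883) / 0.08
= 2086 * 7.138964
= 14891.8794


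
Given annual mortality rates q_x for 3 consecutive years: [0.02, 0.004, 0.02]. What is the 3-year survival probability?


p_k = 1 - q_k for each year
Survival = product of (1 - q_k)
= 0.98 * 0.996 * 0.98
= 0.9566


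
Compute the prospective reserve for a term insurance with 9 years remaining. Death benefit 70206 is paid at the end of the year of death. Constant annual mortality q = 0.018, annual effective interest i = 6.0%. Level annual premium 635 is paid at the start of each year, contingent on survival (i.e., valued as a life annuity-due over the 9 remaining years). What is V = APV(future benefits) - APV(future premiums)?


v = 1/(1+i) = 0.943396
APV(future benefits) per unit = sum_{k=0}^{8} k_p_x * q * v^(k+1) = 0.114777
APV(future benefits) = 70206 * 0.114777 = 8058.0415
Life annuity-due factor ä_{x:9} = sum_{k=0}^{8} k_p_x * v^k = 6.759096
APV(future premiums) = 635 * 6.759096 = 4292.0261
V = 8058.0415 - 4292.0261
= 3766.0154


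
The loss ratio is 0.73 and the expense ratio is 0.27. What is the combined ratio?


Combined ratio = loss ratio + expense ratio
= 0.73 + 0.27
= 1.0


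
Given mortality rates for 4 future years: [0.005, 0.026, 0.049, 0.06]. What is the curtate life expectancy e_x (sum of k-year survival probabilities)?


e_x = sum_{k=1}^{n} k_p_x
k_p_x values:
  1_p_x = 0.995
  2_p_x = 0.96913
  3_p_x = 0.921643
  4_p_x = 0.866344
e_x = 3.7521


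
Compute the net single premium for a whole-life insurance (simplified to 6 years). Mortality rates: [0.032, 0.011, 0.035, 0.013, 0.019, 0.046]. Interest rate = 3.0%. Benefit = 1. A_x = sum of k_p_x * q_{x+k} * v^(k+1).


v = 0.970874
Year 0: k_p_x=1.0, q=0.032, term=0.031068
Year 1: k_p_x=0.968, q=0.011, term=0.010037
Year 2: k_p_x=0.957352, q=0.035, term=0.030664
Year 3: k_p_x=0.923845, q=0.013, term=0.010671
Year 4: k_p_x=0.911835, q=0.019, term=0.014945
Year 5: k_p_x=0.89451, q=0.046, term=0.03446
A_x = 0.1318


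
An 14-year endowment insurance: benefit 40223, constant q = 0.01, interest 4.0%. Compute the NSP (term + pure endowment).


Term component = 4008.7926
Pure endowment = 14_p_x * v^14 * benefit = 0.868746 * 0.577475 * 40223 = 20179.0368
NSP = 24187.8295


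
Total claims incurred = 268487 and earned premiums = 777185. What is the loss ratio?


Loss ratio = claims / premiums
= 268487 / 777185
= 0.3455


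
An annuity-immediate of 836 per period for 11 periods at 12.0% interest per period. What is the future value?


FV = PMT * ((1+i)^n - 1) / i
= 836 * ((1.12)^11 - 1) / 0.12
= 836 * (3.47855 - 1) / 0.12
= 17267.2316


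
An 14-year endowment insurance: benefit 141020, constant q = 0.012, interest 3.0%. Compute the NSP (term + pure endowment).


Term component = 17796.2863
Pure endowment = 14_p_x * v^14 * benefit = 0.844495 * 0.661118 * 141020 = 78732.998
NSP = 96529.2843


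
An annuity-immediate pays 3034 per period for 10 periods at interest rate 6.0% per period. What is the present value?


PV = PMT * (1 - (1+i)^(-n)) / i
= 3034 * (1 - (1+0.06)^(-10)) / 0.06
= 3034 * (1 - 0.558395) / 0.06
= 3034 * 7.360087
= 22330.5041


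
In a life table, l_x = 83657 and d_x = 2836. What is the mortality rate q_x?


q_x = d_x / l_x
= 2836 / 83657
= 0.0339


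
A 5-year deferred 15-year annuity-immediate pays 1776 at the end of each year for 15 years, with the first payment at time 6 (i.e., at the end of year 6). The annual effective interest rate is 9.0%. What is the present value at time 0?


PV at time 5 of the 15-year annuity-immediate:
a_n = 1776 * (1-(1+0.09)^(-15))/0.09 = 14315.7827
Discount back 5 years to time 0:
PV = 14315.7827 * (1+0.09)^(-5)
= 14315.7827 * 0.649931
= 9304.2765


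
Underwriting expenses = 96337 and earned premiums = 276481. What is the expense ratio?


Expense ratio = expenses / premiums
= 96337 / 276481
= 0.3484


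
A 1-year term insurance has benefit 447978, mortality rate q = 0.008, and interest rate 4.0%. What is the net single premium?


NSP = benefit * q * v
v = 1/(1+i) = 0.961538
NSP = 447978 * 0.008 * 0.961538
= 3445.9846


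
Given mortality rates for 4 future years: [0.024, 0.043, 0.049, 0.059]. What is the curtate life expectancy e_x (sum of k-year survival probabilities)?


e_x = sum_{k=1}^{n} k_p_x
k_p_x values:
  1_p_x = 0.976
  2_p_x = 0.934032
  3_p_x = 0.888264
  4_p_x = 0.835857
e_x = 3.6342


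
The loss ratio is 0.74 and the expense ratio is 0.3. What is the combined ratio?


Combined ratio = loss ratio + expense ratio
= 0.74 + 0.3
= 1.04


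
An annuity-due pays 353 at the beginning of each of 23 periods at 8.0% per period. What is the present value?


PV_due = PMT * (1-(1+i)^(-n))/i * (1+i)
PV_immediate = 3660.9838
PV_due = 3660.9838 * 1.08
= 3953.8625


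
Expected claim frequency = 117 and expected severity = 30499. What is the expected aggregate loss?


E[S] = E[N] * E[X]
= 117 * 30499
= 3.5684e+06


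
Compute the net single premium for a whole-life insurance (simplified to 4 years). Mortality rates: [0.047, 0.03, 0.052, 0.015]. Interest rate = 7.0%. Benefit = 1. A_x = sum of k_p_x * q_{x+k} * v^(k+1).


v = 0.934579
Year 0: k_p_x=1.0, q=0.047, term=0.043925
Year 1: k_p_x=0.953, q=0.03, term=0.024972
Year 2: k_p_x=0.92441, q=0.052, term=0.039239
Year 3: k_p_x=0.876341, q=0.015, term=0.010028
A_x = 0.1182


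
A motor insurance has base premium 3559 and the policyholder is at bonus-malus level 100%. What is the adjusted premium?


adjusted = base * BM_level / 100
= 3559 * 100 / 100
= 3559 * 1.0
= 3559.0


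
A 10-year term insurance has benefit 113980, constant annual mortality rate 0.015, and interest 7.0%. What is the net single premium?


NSP = benefit * sum_{k=0}^{n-1} k_p_x * q * v^(k+1)
With constant q=0.015, v=0.934579
Sum = 0.099345
NSP = 113980 * 0.099345
= 11323.3761


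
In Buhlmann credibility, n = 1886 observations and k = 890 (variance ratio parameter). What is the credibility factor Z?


Z = n / (n + k)
= 1886 / (1886 + 890)
= 1886 / 2776
= 0.6794


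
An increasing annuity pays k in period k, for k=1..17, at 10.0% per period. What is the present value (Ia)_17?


(Ia)_n = sum_{k=1}^{n} k * v^k, v = 1/(1+i)
v = 0.909091
Sum computed term by term:
(Ia)_17 = 54.6035


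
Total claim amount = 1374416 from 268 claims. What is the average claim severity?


severity = total / number
= 1374416 / 268
= 5128.4179


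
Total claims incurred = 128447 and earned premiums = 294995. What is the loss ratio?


Loss ratio = claims / premiums
= 128447 / 294995
= 0.4354


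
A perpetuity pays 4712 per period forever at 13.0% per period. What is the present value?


PV = PMT / i
= 4712 / 0.13
= 36246.1538


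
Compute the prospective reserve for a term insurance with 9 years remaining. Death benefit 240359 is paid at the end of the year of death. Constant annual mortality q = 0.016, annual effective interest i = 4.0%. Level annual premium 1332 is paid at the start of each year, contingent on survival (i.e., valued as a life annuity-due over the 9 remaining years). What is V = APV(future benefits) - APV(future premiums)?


v = 1/(1+i) = 0.961538
APV(future benefits) per unit = sum_{k=0}^{8} k_p_x * q * v^(k+1) = 0.112099
APV(future benefits) = 240359 * 0.112099 = 26944.02
Life annuity-due factor ä_{x:9} = sum_{k=0}^{8} k_p_x * v^k = 7.286439
APV(future premiums) = 1332 * 7.286439 = 9705.5374
V = 26944.02 - 9705.5374
= 17238.4827


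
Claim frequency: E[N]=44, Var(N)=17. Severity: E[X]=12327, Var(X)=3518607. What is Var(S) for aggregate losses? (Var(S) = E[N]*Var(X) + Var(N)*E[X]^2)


Var(S) = E[N]*Var(X) + Var(N)*E[X]^2
= 44*3518607 + 17*12327^2
= 154818708 + 2583233793
= 2.7381e+09


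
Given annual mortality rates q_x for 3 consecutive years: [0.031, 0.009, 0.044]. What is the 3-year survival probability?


p_k = 1 - q_k for each year
Survival = product of (1 - q_k)
= 0.969 * 0.991 * 0.956
= 0.918


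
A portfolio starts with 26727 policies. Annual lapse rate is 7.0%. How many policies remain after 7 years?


remaining = initial * (1 - lapse)^years
= 26727 * (1 - 0.07)^7
= 26727 * 0.601701
= 16081.6592


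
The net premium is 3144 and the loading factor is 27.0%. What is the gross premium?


Gross = net * (1 + loading)
= 3144 * (1 + 0.27)
= 3144 * 1.27
= 3992.88


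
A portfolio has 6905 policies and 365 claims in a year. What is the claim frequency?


frequency = claims / policies
= 365 / 6905
= 0.0529


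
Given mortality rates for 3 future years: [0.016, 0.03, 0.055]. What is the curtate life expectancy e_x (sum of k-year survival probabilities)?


e_x = sum_{k=1}^{n} k_p_x
k_p_x values:
  1_p_x = 0.984
  2_p_x = 0.95448
  3_p_x = 0.901984
e_x = 2.8405


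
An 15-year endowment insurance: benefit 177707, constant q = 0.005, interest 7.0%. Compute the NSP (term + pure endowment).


Term component = 7864.202
Pure endowment = 15_p_x * v^15 * benefit = 0.927569 * 0.362446 * 177707 = 59743.9704
NSP = 67608.1724


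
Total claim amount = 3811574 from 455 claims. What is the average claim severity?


severity = total / number
= 3811574 / 455
= 8377.0857


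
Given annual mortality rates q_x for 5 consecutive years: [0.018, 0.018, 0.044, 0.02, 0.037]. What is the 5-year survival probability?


p_k = 1 - q_k for each year
Survival = product of (1 - q_k)
= 0.982 * 0.982 * 0.956 * 0.98 * 0.963
= 0.87


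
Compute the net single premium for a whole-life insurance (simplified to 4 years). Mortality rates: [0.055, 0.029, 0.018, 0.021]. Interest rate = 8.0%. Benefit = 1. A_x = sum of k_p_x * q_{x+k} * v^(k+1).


v = 0.925926
Year 0: k_p_x=1.0, q=0.055, term=0.050926
Year 1: k_p_x=0.945, q=0.029, term=0.023495
Year 2: k_p_x=0.917595, q=0.018, term=0.013111
Year 3: k_p_x=0.901078, q=0.021, term=0.013909
A_x = 0.1014


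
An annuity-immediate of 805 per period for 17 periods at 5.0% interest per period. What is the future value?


FV = PMT * ((1+i)^n - 1) / i
= 805 * ((1.05)^17 - 1) / 0.05
= 805 * (2.292018 - 1) / 0.05
= 20801.4949


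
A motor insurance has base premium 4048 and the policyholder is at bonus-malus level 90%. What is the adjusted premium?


adjusted = base * BM_level / 100
= 4048 * 90 / 100
= 4048 * 0.9
= 3643.2


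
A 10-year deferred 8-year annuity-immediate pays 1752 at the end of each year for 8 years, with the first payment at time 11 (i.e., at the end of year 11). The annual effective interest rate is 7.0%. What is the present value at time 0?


PV at time 10 of the 8-year annuity-immediate:
a_n = 1752 * (1-(1+0.07)^(-8))/0.07 = 10461.715
Discount back 10 years to time 0:
PV = 10461.715 * (1+0.07)^(-10)
= 10461.715 * 0.508349
= 5318.2054


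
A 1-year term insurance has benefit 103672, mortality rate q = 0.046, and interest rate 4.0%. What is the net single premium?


NSP = benefit * q * v
v = 1/(1+i) = 0.961538
NSP = 103672 * 0.046 * 0.961538
= 4585.4923


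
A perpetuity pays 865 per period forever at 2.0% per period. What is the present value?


PV = PMT / i
= 865 / 0.02
= 43250.0


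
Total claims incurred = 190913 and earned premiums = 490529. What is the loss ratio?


Loss ratio = claims / premiums
= 190913 / 490529
= 0.3892


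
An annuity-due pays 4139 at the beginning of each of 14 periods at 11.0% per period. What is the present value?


PV_due = PMT * (1-(1+i)^(-n))/i * (1+i)
PV_immediate = 28897.9402
PV_due = 28897.9402 * 1.11
= 32076.7136


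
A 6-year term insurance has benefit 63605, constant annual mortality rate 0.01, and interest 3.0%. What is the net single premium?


NSP = benefit * sum_{k=0}^{n-1} k_p_x * q * v^(k+1)
With constant q=0.01, v=0.970874
Sum = 0.052881
NSP = 63605 * 0.052881
= 3363.515


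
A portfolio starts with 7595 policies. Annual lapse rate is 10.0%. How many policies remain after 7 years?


remaining = initial * (1 - lapse)^years
= 7595 * (1 - 0.1)^7
= 7595 * 0.478297
= 3632.665


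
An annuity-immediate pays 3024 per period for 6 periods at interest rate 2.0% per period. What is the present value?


PV = PMT * (1 - (1+i)^(-n)) / i
= 3024 * (1 - (1+0.02)^(-6)) / 0.02
= 3024 * (1 - 0.887971) / 0.02
= 3024 * 5.601431
= 16938.727


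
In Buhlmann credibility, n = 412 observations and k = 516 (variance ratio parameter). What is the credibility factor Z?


Z = n / (n + k)
= 412 / (412 + 516)
= 412 / 928
= 0.444


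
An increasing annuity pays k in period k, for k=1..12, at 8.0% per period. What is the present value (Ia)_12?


(Ia)_n = sum_{k=1}^{n} k * v^k, v = 1/(1+i)
v = 0.925926
Sum computed term by term:
(Ia)_12 = 42.17


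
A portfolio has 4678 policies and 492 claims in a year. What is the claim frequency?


frequency = claims / policies
= 492 / 4678
= 0.1052


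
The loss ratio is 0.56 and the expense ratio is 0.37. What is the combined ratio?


Combined ratio = loss ratio + expense ratio
= 0.56 + 0.37
= 0.93


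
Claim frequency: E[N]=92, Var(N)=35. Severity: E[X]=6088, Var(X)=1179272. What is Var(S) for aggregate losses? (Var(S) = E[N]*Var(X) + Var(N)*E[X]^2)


Var(S) = E[N]*Var(X) + Var(N)*E[X]^2
= 92*1179272 + 35*6088^2
= 108493024 + 1297231040
= 1.4057e+09


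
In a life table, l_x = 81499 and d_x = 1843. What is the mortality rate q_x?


q_x = d_x / l_x
= 1843 / 81499
= 0.0226


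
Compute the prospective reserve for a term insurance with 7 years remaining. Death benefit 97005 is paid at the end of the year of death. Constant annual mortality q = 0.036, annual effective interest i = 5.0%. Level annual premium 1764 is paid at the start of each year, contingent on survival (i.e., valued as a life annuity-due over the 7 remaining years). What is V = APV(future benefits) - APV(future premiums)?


v = 1/(1+i) = 0.952381
APV(future benefits) per unit = sum_{k=0}^{6} k_p_x * q * v^(k+1) = 0.188451
APV(future benefits) = 97005 * 0.188451 = 18280.6726
Life annuity-due factor ä_{x:7} = sum_{k=0}^{6} k_p_x * v^k = 5.496482
APV(future premiums) = 1764 * 5.496482 = 9695.7951
V = 18280.6726 - 9695.7951
= 8584.8775


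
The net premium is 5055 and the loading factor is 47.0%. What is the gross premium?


Gross = net * (1 + loading)
= 5055 * (1 + 0.47)
= 5055 * 1.47
= 7430.85


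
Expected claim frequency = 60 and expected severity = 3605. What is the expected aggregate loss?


E[S] = E[N] * E[X]
= 60 * 3605
= 216300


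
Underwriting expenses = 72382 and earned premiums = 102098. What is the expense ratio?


Expense ratio = expenses / premiums
= 72382 / 102098
= 0.7089


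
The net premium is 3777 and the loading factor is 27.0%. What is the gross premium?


Gross = net * (1 + loading)
= 3777 * (1 + 0.27)
= 3777 * 1.27
= 4796.79


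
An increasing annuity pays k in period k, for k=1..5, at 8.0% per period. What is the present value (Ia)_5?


(Ia)_n = sum_{k=1}^{n} k * v^k, v = 1/(1+i)
v = 0.925926
Sum computed term by term:
(Ia)_5 = 11.3651


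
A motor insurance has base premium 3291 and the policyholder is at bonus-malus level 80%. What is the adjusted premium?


adjusted = base * BM_level / 100
= 3291 * 80 / 100
= 3291 * 0.8
= 2632.8


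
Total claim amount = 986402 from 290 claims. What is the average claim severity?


severity = total / number
= 986402 / 290
= 3401.3862


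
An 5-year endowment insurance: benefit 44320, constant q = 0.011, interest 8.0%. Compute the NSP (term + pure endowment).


Term component = 1907.4053
Pure endowment = 5_p_x * v^5 * benefit = 0.946197 * 0.680583 * 44320 = 28540.5562
NSP = 30447.9615


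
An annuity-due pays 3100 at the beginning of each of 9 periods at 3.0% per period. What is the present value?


PV_due = PMT * (1-(1+i)^(-n))/i * (1+i)
PV_immediate = 24136.9377
PV_due = 24136.9377 * 1.03
= 24861.0458


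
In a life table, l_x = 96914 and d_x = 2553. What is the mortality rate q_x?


q_x = d_x / l_x
= 2553 / 96914
= 0.0263


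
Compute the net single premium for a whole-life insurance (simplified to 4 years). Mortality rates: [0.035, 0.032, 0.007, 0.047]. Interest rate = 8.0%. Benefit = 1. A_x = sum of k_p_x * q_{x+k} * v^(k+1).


v = 0.925926
Year 0: k_p_x=1.0, q=0.035, term=0.032407
Year 1: k_p_x=0.965, q=0.032, term=0.026475
Year 2: k_p_x=0.93412, q=0.007, term=0.005191
Year 3: k_p_x=0.927581, q=0.047, term=0.032045
A_x = 0.0961


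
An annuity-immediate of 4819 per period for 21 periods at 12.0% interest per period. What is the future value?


FV = PMT * ((1+i)^n - 1) / i
= 4819 * ((1.12)^21 - 1) / 0.12
= 4819 * (10.803848 - 1) / 0.12
= 393706.2066


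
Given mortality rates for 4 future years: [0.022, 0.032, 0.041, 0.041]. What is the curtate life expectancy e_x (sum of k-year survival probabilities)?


e_x = sum_{k=1}^{n} k_p_x
k_p_x values:
  1_p_x = 0.978
  2_p_x = 0.946704
  3_p_x = 0.907889
  4_p_x = 0.870666
e_x = 3.7033


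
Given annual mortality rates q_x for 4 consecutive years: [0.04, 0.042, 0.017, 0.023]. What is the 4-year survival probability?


p_k = 1 - q_k for each year
Survival = product of (1 - q_k)
= 0.96 * 0.958 * 0.983 * 0.977
= 0.8833


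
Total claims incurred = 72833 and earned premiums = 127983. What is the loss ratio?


Loss ratio = claims / premiums
= 72833 / 127983
= 0.5691


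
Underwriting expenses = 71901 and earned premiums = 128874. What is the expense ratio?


Expense ratio = expenses / premiums
= 71901 / 128874
= 0.5579


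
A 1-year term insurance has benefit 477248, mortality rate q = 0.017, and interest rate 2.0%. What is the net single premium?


NSP = benefit * q * v
v = 1/(1+i) = 0.980392
NSP = 477248 * 0.017 * 0.980392
= 7954.1333


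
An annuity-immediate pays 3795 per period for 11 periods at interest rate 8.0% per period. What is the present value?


PV = PMT * (1 - (1+i)^(-n)) / i
= 3795 * (1 - (1+0.08)^(-11)) / 0.08
= 3795 * (1 - 0.428883) / 0.08
= 3795 * 7.138964
= 27092.3694


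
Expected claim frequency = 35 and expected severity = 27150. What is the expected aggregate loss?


E[S] = E[N] * E[X]
= 35 * 27150
= 950250


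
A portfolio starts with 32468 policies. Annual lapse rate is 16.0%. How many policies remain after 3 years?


remaining = initial * (1 - lapse)^years
= 32468 * (1 - 0.16)^3
= 32468 * 0.592704
= 19243.9135


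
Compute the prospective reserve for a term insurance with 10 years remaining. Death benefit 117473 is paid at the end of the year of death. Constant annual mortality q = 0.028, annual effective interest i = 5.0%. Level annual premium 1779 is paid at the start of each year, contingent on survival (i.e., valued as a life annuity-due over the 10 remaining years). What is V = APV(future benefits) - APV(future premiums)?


v = 1/(1+i) = 0.952381
APV(future benefits) per unit = sum_{k=0}^{9} k_p_x * q * v^(k+1) = 0.193079
APV(future benefits) = 117473 * 0.193079 = 22681.6209
Life annuity-due factor ä_{x:10} = sum_{k=0}^{9} k_p_x * v^k = 7.240479
APV(future premiums) = 1779 * 7.240479 = 12880.8121
V = 22681.6209 - 12880.8121
= 9800.8089


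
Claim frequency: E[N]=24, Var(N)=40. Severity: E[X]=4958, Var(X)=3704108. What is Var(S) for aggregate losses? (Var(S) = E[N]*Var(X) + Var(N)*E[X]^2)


Var(S) = E[N]*Var(X) + Var(N)*E[X]^2
= 24*3704108 + 40*4958^2
= 88898592 + 983270560
= 1.0722e+09


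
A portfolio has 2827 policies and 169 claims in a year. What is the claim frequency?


frequency = claims / policies
= 169 / 2827
= 0.0598


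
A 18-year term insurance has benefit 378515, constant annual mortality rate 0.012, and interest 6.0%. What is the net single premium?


NSP = benefit * sum_{k=0}^{n-1} k_p_x * q * v^(k+1)
With constant q=0.012, v=0.943396
Sum = 0.119681
NSP = 378515 * 0.119681
= 45300.9397


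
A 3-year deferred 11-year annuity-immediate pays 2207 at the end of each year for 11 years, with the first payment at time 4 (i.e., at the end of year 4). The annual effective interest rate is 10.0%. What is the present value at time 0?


PV at time 3 of the 11-year annuity-immediate:
a_n = 2207 * (1-(1+0.1)^(-11))/0.1 = 14334.5996
Discount back 3 years to time 0:
PV = 14334.5996 * (1+0.1)^(-3)
= 14334.5996 * 0.751315
= 10769.7969


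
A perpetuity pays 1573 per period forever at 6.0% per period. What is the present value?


PV = PMT / i
= 1573 / 0.06
= 26216.6667


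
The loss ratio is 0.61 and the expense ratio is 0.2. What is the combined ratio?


Combined ratio = loss ratio + expense ratio
= 0.61 + 0.2
= 0.81


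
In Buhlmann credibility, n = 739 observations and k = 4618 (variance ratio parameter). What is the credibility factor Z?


Z = n / (n + k)
= 739 / (739 + 4618)
= 739 / 5357
= 0.138


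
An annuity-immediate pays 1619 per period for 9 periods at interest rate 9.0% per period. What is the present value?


PV = PMT * (1 - (1+i)^(-n)) / i
= 1619 * (1 - (1+0.09)^(-9)) / 0.09
= 1619 * (1 - 0.460428) / 0.09
= 1619 * 5.995247
= 9706.3047


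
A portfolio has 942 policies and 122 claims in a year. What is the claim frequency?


frequency = claims / policies
= 122 / 942
= 0.1295


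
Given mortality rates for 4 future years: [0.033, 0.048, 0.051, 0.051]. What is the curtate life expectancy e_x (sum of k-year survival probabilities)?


e_x = sum_{k=1}^{n} k_p_x
k_p_x values:
  1_p_x = 0.967
  2_p_x = 0.920584
  3_p_x = 0.873634
  4_p_x = 0.829079
e_x = 3.5903


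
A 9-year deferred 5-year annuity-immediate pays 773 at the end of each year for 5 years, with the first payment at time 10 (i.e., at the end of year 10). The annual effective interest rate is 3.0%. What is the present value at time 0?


PV at time 9 of the 5-year annuity-immediate:
a_n = 773 * (1-(1+0.03)^(-5))/0.03 = 3540.1137
Discount back 9 years to time 0:
PV = 3540.1137 * (1+0.03)^(-9)
= 3540.1137 * 0.766417
= 2713.2023


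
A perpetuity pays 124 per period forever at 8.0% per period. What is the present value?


PV = PMT / i
= 124 / 0.08
= 1550.0


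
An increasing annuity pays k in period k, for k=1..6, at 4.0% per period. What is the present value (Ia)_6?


(Ia)_n = sum_{k=1}^{n} k * v^k, v = 1/(1+i)
v = 0.961538
Sum computed term by term:
(Ia)_6 = 17.7484


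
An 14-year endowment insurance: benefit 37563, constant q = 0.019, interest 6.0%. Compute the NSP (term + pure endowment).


Term component = 5979.4237
Pure endowment = 14_p_x * v^14 * benefit = 0.76448 * 0.442301 * 37563 = 12701.1855
NSP = 18680.6093


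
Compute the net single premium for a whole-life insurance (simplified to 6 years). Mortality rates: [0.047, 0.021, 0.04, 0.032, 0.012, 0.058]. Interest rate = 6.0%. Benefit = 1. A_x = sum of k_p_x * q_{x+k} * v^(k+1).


v = 0.943396
Year 0: k_p_x=1.0, q=0.047, term=0.04434
Year 1: k_p_x=0.953, q=0.021, term=0.017811
Year 2: k_p_x=0.932987, q=0.04, term=0.031334
Year 3: k_p_x=0.895668, q=0.032, term=0.022702
Year 4: k_p_x=0.867006, q=0.012, term=0.007775
Year 5: k_p_x=0.856602, q=0.058, term=0.035024
A_x = 0.159


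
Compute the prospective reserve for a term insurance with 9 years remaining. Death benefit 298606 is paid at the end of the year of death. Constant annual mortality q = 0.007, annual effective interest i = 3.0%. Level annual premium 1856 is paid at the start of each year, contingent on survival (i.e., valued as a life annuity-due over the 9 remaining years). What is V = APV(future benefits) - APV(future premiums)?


v = 1/(1+i) = 0.970874
APV(future benefits) per unit = sum_{k=0}^{8} k_p_x * q * v^(k+1) = 0.053075
APV(future benefits) = 298606 * 0.053075 = 15848.4077
Life annuity-due factor ä_{x:9} = sum_{k=0}^{8} k_p_x * v^k = 7.809555
APV(future premiums) = 1856 * 7.809555 = 14494.5342
V = 15848.4077 - 14494.5342
= 1353.8736


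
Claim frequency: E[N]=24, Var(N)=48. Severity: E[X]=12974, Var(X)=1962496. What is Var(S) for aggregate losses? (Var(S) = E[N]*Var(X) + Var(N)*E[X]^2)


Var(S) = E[N]*Var(X) + Var(N)*E[X]^2
= 24*1962496 + 48*12974^2
= 47099904 + 8079584448
= 8.1267e+09


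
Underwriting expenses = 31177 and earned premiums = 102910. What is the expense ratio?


Expense ratio = expenses / premiums
= 31177 / 102910
= 0.303


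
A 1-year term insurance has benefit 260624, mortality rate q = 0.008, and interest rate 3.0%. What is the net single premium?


NSP = benefit * q * v
v = 1/(1+i) = 0.970874
NSP = 260624 * 0.008 * 0.970874
= 2024.2641


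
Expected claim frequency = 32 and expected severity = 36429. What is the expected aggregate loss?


E[S] = E[N] * E[X]
= 32 * 36429
= 1.1657e+06


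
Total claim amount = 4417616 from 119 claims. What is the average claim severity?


severity = total / number
= 4417616 / 119
= 37122.8235


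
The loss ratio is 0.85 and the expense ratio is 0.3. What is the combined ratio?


Combined ratio = loss ratio + expense ratio
= 0.85 + 0.3
= 1.15


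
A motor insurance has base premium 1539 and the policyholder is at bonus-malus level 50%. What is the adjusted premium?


adjusted = base * BM_level / 100
= 1539 * 50 / 100
= 1539 * 0.5
= 769.5


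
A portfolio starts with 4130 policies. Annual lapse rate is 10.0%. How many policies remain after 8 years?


remaining = initial * (1 - lapse)^years
= 4130 * (1 - 0.1)^8
= 4130 * 0.430467
= 1777.8296


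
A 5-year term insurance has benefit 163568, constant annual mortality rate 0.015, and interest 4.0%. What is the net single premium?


NSP = benefit * sum_{k=0}^{n-1} k_p_x * q * v^(k+1)
With constant q=0.015, v=0.961538
Sum = 0.064881
NSP = 163568 * 0.064881
= 10612.394


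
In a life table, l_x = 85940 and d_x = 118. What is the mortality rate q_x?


q_x = d_x / l_x
= 118 / 85940
= 0.0014


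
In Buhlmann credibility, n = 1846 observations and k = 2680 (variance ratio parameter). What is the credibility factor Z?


Z = n / (n + k)
= 1846 / (1846 + 2680)
= 1846 / 4526
= 0.4079


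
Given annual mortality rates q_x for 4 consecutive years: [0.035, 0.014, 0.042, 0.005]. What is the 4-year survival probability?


p_k = 1 - q_k for each year
Survival = product of (1 - q_k)
= 0.965 * 0.986 * 0.958 * 0.995
= 0.907
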